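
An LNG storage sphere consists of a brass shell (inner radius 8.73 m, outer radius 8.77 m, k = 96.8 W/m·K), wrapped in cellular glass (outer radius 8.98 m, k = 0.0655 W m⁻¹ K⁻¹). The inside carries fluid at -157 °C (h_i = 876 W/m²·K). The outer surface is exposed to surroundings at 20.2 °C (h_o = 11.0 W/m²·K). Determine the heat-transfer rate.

Resistance network (inner→outer):
  R_conv,in = 1/(4πr²h) = 1/(4π·8.73²·876) = 1.192×10^-6 K/W
  R_brass = (1/8.73 − 1/8.77)/(4πk) = 5.225×10^-4/(4π·96.8) = 4.295×10^-7 K/W
  R_cellular glass = (1/8.77 − 1/8.98)/(4πk) = 0.002667/(4π·0.0655) = 0.003240 K/W
  R_conv,out = 1/(4πr²h) = 1/(4π·8.98²·11.0) = 8.971×10^-5 K/W
ΣR = 1.192×10^-6 + 4.295×10^-7 + 0.003240 + 8.971×10^-5 = 0.003331 K/W
Q = ΔT/ΣR = (-157 °C − 20.2 °C)/0.003331 = -53200 W
(Negative Q ⇒ heat flows inward; heat gain = 53200 W.)

Q = 53200 W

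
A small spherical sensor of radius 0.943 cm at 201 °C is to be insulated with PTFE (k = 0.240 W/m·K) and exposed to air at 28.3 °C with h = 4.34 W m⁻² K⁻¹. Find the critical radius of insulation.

For a sphere, r_cr = 2k_ins/h = 2·0.240/4.34 = 0.111 m = 11.1 cm

r_cr = 11.1 cm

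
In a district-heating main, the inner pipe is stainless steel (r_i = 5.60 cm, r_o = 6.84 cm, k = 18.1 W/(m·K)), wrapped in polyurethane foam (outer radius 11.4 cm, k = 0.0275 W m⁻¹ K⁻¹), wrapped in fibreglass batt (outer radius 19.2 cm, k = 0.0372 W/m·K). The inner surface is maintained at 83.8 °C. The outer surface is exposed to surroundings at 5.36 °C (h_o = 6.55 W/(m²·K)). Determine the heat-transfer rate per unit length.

Q' = 14.8 W/m

Series thermal resistances, inner to outer:
  R'_stainless steel = ln(0.0684/0.0560)/(2πk) = 0.2000/(2π·18.1) = 0.001759 m·K/W
  R'_polyurethane foam = ln(0.114/0.0684)/(2πk) = 0.5108/(2π·0.0275) = 2.956 m·K/W
  R'_fibreglass batt = ln(0.192/0.114)/(2πk) = 0.5213/(2π·0.0372) = 2.230 m·K/W
  R'_conv,out = 1/(2πr h) = 1/(2π·0.192·6.55) = 0.1266 m·K/W
ΣR = 0.001759 + 2.956 + 2.230 + 0.1266 = 5.314 m·K/W
Q' = ΔT/ΣR = (83.8 °C − 5.36 °C)/5.314 = 14.8 W/m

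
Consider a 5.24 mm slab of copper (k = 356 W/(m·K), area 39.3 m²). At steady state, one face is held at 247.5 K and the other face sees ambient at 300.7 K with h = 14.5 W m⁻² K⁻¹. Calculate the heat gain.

Series thermal resistances, inner to outer:
  R_copper = L/(kA) = 0.00524/(356·39.3) = 3.745×10^-7 K/W
  R_conv,out = 1/(hA) = 1/(14.5·39.3) = 0.001755 K/W
ΣR = 3.745×10^-7 + 0.001755 = 0.001755 K/W
Q = ΔT/ΣR = (247.5 K − 300.7 K)/0.001755 = -30300 W
(Negative Q ⇒ heat flows inward; heat gain = 30300 W.)

Q = 30300 W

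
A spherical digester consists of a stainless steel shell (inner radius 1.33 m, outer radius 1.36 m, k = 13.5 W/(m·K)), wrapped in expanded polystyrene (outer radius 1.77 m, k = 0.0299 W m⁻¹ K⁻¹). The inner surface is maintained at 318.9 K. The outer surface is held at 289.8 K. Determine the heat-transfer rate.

Series thermal resistances, inner to outer:
  R_stainless steel = (1/1.33 − 1/1.36)/(4πk) = 0.01659/(4π·13.5) = 9.777×10^-5 K/W
  R_expanded polystyrene = (1/1.36 − 1/1.77)/(4πk) = 0.1703/(4π·0.0299) = 0.4533 K/W
ΣR = 9.777×10^-5 + 0.4533 = 0.4534 K/W
Q = ΔT/ΣR = (318.9 K − 289.8 K)/0.4534 = 64.2 W

Q = 64.2 W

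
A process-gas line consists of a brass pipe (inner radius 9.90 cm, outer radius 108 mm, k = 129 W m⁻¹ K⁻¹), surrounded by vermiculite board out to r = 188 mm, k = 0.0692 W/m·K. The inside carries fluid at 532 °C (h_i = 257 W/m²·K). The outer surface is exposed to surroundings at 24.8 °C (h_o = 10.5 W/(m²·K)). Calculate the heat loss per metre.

Resistance network (inner→outer):
  R'_conv,in = 1/(2πr h) = 1/(2π·0.0990·257) = 0.006255 m·K/W
  R'_brass = ln(0.108/0.0990)/(2πk) = 0.08701/(2π·129) = 1.074×10^-4 m·K/W
  R'_vermiculite board = ln(0.188/0.108)/(2πk) = 0.5543/(2π·0.0692) = 1.275 m·K/W
  R'_conv,out = 1/(2πr h) = 1/(2π·0.188·10.5) = 0.08063 m·K/W
ΣR = 0.006255 + 1.074×10^-4 + 1.275 + 0.08063 = 1.362 m·K/W
Q' = ΔT/ΣR = (532 °C − 24.8 °C)/1.362 = 372 W/m

Q' = 372 W/m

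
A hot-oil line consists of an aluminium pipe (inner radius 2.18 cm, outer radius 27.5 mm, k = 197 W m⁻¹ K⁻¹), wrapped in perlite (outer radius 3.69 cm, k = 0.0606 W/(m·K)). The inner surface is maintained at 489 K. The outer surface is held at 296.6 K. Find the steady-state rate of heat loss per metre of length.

Series thermal resistances, inner to outer:
  R'_aluminium = ln(0.0275/0.0218)/(2πk) = 0.2323/(2π·197) = 1.877×10^-4 m·K/W
  R'_perlite = ln(0.0369/0.0275)/(2πk) = 0.2940/(2π·0.0606) = 0.7722 m·K/W
ΣR = 1.877×10^-4 + 0.7722 = 0.7724 m·K/W
Q' = ΔT/ΣR = (489 K − 296.6 K)/0.7724 = 249 W/m

Q' = 249 W/m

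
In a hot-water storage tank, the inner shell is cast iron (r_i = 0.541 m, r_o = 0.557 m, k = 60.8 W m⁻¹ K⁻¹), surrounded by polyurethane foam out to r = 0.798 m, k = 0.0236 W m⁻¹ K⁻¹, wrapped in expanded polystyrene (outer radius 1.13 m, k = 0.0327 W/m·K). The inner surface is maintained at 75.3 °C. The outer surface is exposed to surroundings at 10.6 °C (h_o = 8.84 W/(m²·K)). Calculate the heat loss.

Series thermal resistances, inner to outer:
  R_cast iron = (1/0.541 − 1/0.557)/(4πk) = 0.05310/(4π·60.8) = 6.950×10^-5 K/W
  R_polyurethane foam = (1/0.557 − 1/0.798)/(4πk) = 0.5422/(4π·0.0236) = 1.828 K/W
  R_expanded polystyrene = (1/0.798 − 1/1.13)/(4πk) = 0.3682/(4π·0.0327) = 0.8960 K/W
  R_conv,out = 1/(4πr²h) = 1/(4π·1.13²·8.84) = 0.007050 K/W
ΣR = 6.950×10^-5 + 1.828 + 0.8960 + 0.007050 = 2.731 K/W
Q = ΔT/ΣR = (75.3 °C − 10.6 °C)/2.731 = 23.7 W

Q = 23.7 W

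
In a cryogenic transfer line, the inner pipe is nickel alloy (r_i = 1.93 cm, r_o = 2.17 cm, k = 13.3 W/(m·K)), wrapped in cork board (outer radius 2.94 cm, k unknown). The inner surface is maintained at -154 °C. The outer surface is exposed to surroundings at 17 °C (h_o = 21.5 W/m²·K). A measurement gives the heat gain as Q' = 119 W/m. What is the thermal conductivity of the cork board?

ΣR = ΔT/Q' = |-154 − 17|/119 = 1.437 m·K/W
Known resistances:
  R'_nickel alloy = ln(0.0217/0.0193)/(2πk) = 0.1172/(2π·13.3) = 0.001403 m·K/W
  R'_conv,out = 1/(2πr h) = 1/(2π·0.0294·21.5) = 0.2518 m·K/W
R_cork board = ΣR − ΣR_known = 1.437 − 0.2532 = 1.184 m·K/W
ln(r₂/r₁)/(2πk) = 1.184 ⇒ k = 0.3037/(2π·1.184) = 0.0408 W/m·K

k = 0.0408 W/m·K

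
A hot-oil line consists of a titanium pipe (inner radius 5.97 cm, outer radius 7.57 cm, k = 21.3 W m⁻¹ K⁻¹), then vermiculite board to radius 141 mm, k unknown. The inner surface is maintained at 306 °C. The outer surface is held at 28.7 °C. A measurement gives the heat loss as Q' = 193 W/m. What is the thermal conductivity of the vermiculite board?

k = 0.0690 W/m·K

ΣR = ΔT/Q' = |306 − 28.7|/193 = 1.437 m·K/W
Known resistances:
  R'_titanium = ln(0.0757/0.0597)/(2πk) = 0.2374/(2π·21.3) = 0.001774 m·K/W
R_vermiculite board = ΣR − ΣR_known = 1.437 − 0.001774 = 1.435 m·K/W
ln(r₂/r₁)/(2πk) = 1.435 ⇒ k = 0.6220/(2π·1.435) = 0.0690 W/m·K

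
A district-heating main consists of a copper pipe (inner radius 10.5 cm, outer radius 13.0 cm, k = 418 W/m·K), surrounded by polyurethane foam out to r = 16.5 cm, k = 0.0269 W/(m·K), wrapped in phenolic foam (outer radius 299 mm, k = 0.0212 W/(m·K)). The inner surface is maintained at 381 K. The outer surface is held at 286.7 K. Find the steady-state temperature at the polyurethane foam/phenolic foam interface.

T = 358.4 K

Treat each layer as a resistance in series:
  R'_copper = ln(0.130/0.105)/(2πk) = 0.2136/(2π·418) = 8.132×10^-5 m·K/W
  R'_polyurethane foam = ln(0.165/0.130)/(2πk) = 0.2384/(2π·0.0269) = 1.411 m·K/W
  R'_phenolic foam = ln(0.299/0.165)/(2πk) = 0.5945/(2π·0.0212) = 4.463 m·K/W
ΣR = 8.132×10^-5 + 1.411 + 4.463 = 5.874 m·K/W
Q' = ΔT/ΣR = (381 K − 286.7 K)/5.874 = 16.05 W/m
From the inner boundary to the polyurethane foam/phenolic foam interface, ΣR_partial = 1.411 m·K/W.
T_interface = T_in − Q'·ΣR_partial = 381 K − (16.05)(1.411) = 358.4 K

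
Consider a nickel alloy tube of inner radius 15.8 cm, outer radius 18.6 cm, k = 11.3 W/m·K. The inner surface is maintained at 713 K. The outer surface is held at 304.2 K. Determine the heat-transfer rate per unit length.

Q' = 1.78×10^5 W/m

Q' = 2πk·ΔT/ln(r₂/r₁) = 2π × 11.3 × 408.8 / ln(0.186/0.158) = 1.78×10^5 W/m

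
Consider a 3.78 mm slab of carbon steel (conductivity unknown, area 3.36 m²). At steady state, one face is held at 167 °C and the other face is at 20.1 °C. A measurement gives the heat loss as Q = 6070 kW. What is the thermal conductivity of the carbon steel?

ΣR = ΔT/Q = |167 − 20.1|/6.07×10^6 = 2.420×10^-5 K/W
L/(kA) = 2.420×10^-5 ⇒ k = 0.00378/(2.420×10^-5·3.36) = 46.5 W/m·K

k = 46.5 W/m·K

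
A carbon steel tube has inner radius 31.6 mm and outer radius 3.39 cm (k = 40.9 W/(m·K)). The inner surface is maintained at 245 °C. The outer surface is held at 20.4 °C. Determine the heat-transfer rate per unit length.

Q' = 2πk·ΔT/ln(r₂/r₁) = 2π × 40.9 × 224.6 / ln(0.0339/0.0316) = 8.22×10^5 W/m

Q' = 822 kW/m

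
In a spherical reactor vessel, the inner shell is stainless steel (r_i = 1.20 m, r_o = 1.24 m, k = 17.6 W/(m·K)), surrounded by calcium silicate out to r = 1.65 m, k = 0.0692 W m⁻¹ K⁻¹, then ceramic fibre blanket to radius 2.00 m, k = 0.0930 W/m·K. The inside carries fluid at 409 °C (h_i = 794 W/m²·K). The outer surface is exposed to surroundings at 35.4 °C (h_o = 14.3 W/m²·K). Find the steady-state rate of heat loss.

Q = 1160 W

Resistance network (inner→outer):
  R_conv,in = 1/(4πr²h) = 1/(4π·1.20²·794) = 6.960×10^-5 K/W
  R_stainless steel = (1/1.20 − 1/1.24)/(4πk) = 0.02688/(4π·17.6) = 1.215×10^-4 K/W
  R_calcium silicate = (1/1.24 − 1/1.65)/(4πk) = 0.2004/(4π·0.0692) = 0.2304 K/W
  R_ceramic fibre blanket = (1/1.65 − 1/2.00)/(4πk) = 0.1061/(4π·0.0930) = 0.09075 K/W
  R_conv,out = 1/(4πr²h) = 1/(4π·2.00²·14.3) = 0.001391 K/W
ΣR = 6.960×10^-5 + 1.215×10^-4 + 0.2304 + 0.09075 + 0.001391 = 0.3227 K/W
Q = ΔT/ΣR = (409 °C − 35.4 °C)/0.3227 = 1160 W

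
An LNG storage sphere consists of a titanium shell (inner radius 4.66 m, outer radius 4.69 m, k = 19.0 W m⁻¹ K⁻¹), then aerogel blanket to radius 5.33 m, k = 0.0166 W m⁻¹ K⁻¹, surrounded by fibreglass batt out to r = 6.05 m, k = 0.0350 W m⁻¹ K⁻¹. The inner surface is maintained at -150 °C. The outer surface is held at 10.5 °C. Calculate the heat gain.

Q = 925 W

Treat each layer as a resistance in series:
  R_titanium = (1/4.66 − 1/4.69)/(4πk) = 0.001373/(4π·19.0) = 5.749×10^-6 K/W
  R_aerogel blanket = (1/4.69 − 1/5.33)/(4πk) = 0.02560/(4π·0.0166) = 0.1227 K/W
  R_fibreglass batt = (1/5.33 − 1/6.05)/(4πk) = 0.02233/(4π·0.0350) = 0.05077 K/W
ΣR = 5.749×10^-6 + 0.1227 + 0.05077 = 0.1735 K/W
Q = ΔT/ΣR = (-150 °C − 10.5 °C)/0.1735 = -925 W
(Negative Q ⇒ heat flows inward; heat gain = 925 W.)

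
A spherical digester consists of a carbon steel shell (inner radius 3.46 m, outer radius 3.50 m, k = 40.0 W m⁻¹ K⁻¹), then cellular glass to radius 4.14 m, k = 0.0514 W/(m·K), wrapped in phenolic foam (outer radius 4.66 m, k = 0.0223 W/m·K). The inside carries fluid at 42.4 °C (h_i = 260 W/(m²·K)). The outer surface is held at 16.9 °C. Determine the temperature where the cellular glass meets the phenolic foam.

T = 31.8 °C

Resistance network (inner→outer):
  R_conv,in = 1/(4πr²h) = 1/(4π·3.46²·260) = 2.557×10^-5 K/W
  R_carbon steel = (1/3.46 − 1/3.50)/(4πk) = 0.003303/(4π·40.0) = 6.571×10^-6 K/W
  R_cellular glass = (1/3.50 − 1/4.14)/(4πk) = 0.04417/(4π·0.0514) = 0.06838 K/W
  R_phenolic foam = (1/4.14 − 1/4.66)/(4πk) = 0.02695/(4π·0.0223) = 0.09618 K/W
ΣR = 2.557×10^-5 + 6.571×10^-6 + 0.06838 + 0.09618 = 0.1646 K/W
Q = ΔT/ΣR = (42.4 °C − 16.9 °C)/0.1646 = 154.9 W
From the inner boundary to the cellular glass/phenolic foam interface, ΣR_partial = 0.06841 K/W.
T_interface = T_in − Q·ΣR_partial = 42.4 °C − (154.9)(0.06841) = 31.8 °C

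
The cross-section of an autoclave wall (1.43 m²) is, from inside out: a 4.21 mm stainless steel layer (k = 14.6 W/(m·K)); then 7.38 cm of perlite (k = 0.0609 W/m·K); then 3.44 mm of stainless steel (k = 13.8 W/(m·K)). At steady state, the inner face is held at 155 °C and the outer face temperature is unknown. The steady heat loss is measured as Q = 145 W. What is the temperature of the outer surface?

Series resistances:
  R_stainless steel = L/(kA) = 0.00421/(14.6·1.43) = 2.016×10^-4 K/W
  R_perlite = L/(kA) = 0.0738/(0.0609·1.43) = 0.8474 K/W
  R_stainless steel = L/(kA) = 0.00344/(13.8·1.43) = 1.743×10^-4 K/W
ΣR = 0.8478 K/W
ΔT = Q·ΣR = 145 × 0.8478 = 122.9 K
Heat flows outward, so T_out = T_in − ΔT = 155 − 122.9 = 32.1 °C

T_out = 32.1 °C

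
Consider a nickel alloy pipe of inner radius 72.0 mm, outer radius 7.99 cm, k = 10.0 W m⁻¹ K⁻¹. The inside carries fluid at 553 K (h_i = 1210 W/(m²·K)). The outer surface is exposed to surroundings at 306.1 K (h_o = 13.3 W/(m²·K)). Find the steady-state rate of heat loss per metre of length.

Resistance network (inner→outer):
  R'_conv,in = 1/(2πr h) = 1/(2π·0.0720·1210) = 0.001827 m·K/W
  R'_nickel alloy = ln(0.0799/0.0720)/(2πk) = 0.1041/(2π·10.0) = 0.001657 m·K/W
  R'_conv,out = 1/(2πr h) = 1/(2π·0.0799·13.3) = 0.1498 m·K/W
ΣR = 0.001827 + 0.001657 + 0.1498 = 0.1533 m·K/W
Q' = ΔT/ΣR = (553 K − 306.1 K)/0.1533 = 1610 W/m

Q' = 1610 W/m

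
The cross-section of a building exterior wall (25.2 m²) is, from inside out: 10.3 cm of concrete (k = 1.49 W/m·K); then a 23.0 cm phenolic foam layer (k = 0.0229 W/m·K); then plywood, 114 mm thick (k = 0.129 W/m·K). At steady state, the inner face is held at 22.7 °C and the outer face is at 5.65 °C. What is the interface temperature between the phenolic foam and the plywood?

T = 7.02 °C

Series thermal resistances, inner to outer:
  R_concrete = L/(kA) = 0.103/(1.49·25.2) = 0.002743 K/W
  R_phenolic foam = L/(kA) = 0.230/(0.0229·25.2) = 0.3986 K/W
  R_plywood = L/(kA) = 0.114/(0.129·25.2) = 0.03507 K/W
ΣR = 0.002743 + 0.3986 + 0.03507 = 0.4364 K/W
Q = ΔT/ΣR = (22.7 °C − 5.65 °C)/0.4364 = 39.07 W
From the inner boundary to the phenolic foam/plywood interface, ΣR_partial = 0.4013 K/W.
T_interface = T_in − Q·ΣR_partial = 22.7 °C − (39.07)(0.4013) = 7.02 °C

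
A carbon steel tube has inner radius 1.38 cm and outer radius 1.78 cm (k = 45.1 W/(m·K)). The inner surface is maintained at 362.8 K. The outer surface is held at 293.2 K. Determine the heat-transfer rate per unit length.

Q' = 77.5 kW/m

Q' = 2πk·ΔT/ln(r₂/r₁) = 2π × 45.1 × 69.6 / ln(0.0178/0.0138) = 77500 W/m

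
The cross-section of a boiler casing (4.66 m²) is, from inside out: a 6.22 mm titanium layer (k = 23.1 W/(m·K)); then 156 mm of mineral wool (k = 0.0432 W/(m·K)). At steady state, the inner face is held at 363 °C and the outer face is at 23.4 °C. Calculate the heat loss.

Q = 438 W

Series thermal resistances, inner to outer:
  R_titanium = L/(kA) = 0.00622/(23.1·4.66) = 5.778×10^-5 K/W
  R_mineral wool = L/(kA) = 0.156/(0.0432·4.66) = 0.7749 K/W
ΣR = 5.778×10^-5 + 0.7749 = 0.7750 K/W
Q = ΔT/ΣR = (363 °C − 23.4 °C)/0.7750 = 438 W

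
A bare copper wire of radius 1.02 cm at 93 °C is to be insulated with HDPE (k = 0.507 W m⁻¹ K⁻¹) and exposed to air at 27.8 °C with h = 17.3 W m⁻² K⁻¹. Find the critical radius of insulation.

For a cylinder, r_cr = k_ins/h = 0.507/17.3 = 0.0293 m = 2.93 cm

r_cr = 2.93 cm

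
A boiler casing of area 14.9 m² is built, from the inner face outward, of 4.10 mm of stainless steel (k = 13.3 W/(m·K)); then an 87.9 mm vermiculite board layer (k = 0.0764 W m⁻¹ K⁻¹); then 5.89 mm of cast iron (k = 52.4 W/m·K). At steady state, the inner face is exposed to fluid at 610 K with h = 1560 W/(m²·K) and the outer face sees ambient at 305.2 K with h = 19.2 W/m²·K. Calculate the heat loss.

Treat each layer as a resistance in series:
  R_conv,in = 1/(hA) = 1/(1560·14.9) = 4.302×10^-5 K/W
  R_stainless steel = L/(kA) = 0.00410/(13.3·14.9) = 2.069×10^-5 K/W
  R_vermiculite board = L/(kA) = 0.0879/(0.0764·14.9) = 0.07722 K/W
  R_cast iron = L/(kA) = 0.00589/(52.4·14.9) = 7.544×10^-6 K/W
  R_conv,out = 1/(hA) = 1/(19.2·14.9) = 0.003496 K/W
ΣR = 4.302×10^-5 + 2.069×10^-5 + 0.07722 + 7.544×10^-6 + 0.003496 = 0.08079 K/W
Q = ΔT/ΣR = (610 K − 305.2 K)/0.08079 = 3770 W

Q = 3.77 kW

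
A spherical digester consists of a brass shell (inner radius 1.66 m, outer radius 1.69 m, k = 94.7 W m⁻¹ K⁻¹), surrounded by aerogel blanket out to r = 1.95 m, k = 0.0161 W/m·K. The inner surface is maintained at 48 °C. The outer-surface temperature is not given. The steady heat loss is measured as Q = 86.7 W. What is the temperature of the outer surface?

Series resistances:
  R_brass = (1/1.66 − 1/1.69)/(4πk) = 0.01069/(4π·94.7) = 8.986×10^-6 K/W
  R_aerogel blanket = (1/1.69 − 1/1.95)/(4πk) = 0.07890/(4π·0.0161) = 0.3900 K/W
ΣR = 0.3900 K/W
ΔT = Q·ΣR = 86.7 × 0.3900 = 33.81 K
Heat flows outward, so T_out = T_in − ΔT = 48 − 33.81 = 14.2 °C

T_out = 14.2 °C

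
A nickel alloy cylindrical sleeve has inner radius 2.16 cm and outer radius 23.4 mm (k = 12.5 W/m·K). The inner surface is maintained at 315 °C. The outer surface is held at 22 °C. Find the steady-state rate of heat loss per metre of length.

Q' = 2πk·ΔT/ln(r₂/r₁) = 2π × 12.5 × 293 / ln(0.0234/0.0216) = 2.87×10^5 W/m

Q' = 2.87×10^5 W/m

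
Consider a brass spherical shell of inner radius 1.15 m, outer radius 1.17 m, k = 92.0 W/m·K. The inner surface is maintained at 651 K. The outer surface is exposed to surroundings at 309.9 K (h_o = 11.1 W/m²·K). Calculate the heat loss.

Q = 65.0 kW

Treat each layer as a resistance in series:
  R_brass = (1/1.15 − 1/1.17)/(4πk) = 0.01486/(4π·92.0) = 1.286×10^-5 K/W
  R_conv,out = 1/(4πr²h) = 1/(4π·1.17²·11.1) = 0.005237 K/W
ΣR = 1.286×10^-5 + 0.005237 = 0.005250 K/W
Q = ΔT/ΣR = (651 K − 309.9 K)/0.005250 = 65000 W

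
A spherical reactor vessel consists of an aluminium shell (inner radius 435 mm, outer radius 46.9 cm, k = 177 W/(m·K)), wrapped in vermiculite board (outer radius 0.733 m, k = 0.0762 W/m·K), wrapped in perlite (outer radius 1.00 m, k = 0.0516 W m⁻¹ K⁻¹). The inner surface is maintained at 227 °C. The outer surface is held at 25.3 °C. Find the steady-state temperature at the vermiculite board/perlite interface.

T = 108 °C

Resistance network (inner→outer):
  R_aluminium = (1/0.435 − 1/0.469)/(4πk) = 0.1667/(4π·177) = 7.493×10^-5 K/W
  R_vermiculite board = (1/0.469 − 1/0.733)/(4πk) = 0.7679/(4π·0.0762) = 0.8020 K/W
  R_perlite = (1/0.733 − 1/1.00)/(4πk) = 0.3643/(4π·0.0516) = 0.5618 K/W
ΣR = 7.493×10^-5 + 0.8020 + 0.5618 = 1.364 K/W
Q = ΔT/ΣR = (227 °C − 25.3 °C)/1.364 = 147.9 W
From the inner boundary to the vermiculite board/perlite interface, ΣR_partial = 0.8021 K/W.
T_interface = T_in − Q·ΣR_partial = 227 °C − (147.9)(0.8021) = 108 °C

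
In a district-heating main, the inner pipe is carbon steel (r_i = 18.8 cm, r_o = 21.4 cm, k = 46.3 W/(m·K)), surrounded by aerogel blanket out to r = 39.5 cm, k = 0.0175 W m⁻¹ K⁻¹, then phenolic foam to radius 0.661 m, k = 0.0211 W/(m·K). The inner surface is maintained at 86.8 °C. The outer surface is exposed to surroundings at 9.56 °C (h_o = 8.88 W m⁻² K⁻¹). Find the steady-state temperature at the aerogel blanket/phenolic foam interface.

T = 41.4 °C

Treat each layer as a resistance in series:
  R'_carbon steel = ln(0.214/0.188)/(2πk) = 0.1295/(2π·46.3) = 4.453×10^-4 m·K/W
  R'_aerogel blanket = ln(0.395/0.214)/(2πk) = 0.6129/(2π·0.0175) = 5.574 m·K/W
  R'_phenolic foam = ln(0.661/0.395)/(2πk) = 0.5149/(2π·0.0211) = 3.884 m·K/W
  R'_conv,out = 1/(2πr h) = 1/(2π·0.661·8.88) = 0.02711 m·K/W
ΣR = 4.453×10^-4 + 5.574 + 3.884 + 0.02711 = 9.486 m·K/W
Q' = ΔT/ΣR = (86.8 °C − 9.56 °C)/9.486 = 8.143 W/m
From the inner boundary to the aerogel blanket/phenolic foam interface, ΣR_partial = 5.574 m·K/W.
T_interface = T_in − Q'·ΣR_partial = 86.8 °C − (8.143)(5.574) = 41.4 °C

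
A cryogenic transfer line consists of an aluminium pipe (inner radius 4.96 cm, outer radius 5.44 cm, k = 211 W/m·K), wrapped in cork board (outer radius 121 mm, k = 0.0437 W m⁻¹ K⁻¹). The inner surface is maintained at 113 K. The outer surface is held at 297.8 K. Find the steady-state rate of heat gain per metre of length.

Q' = 63.5 W/m

Resistance network (inner→outer):
  R'_aluminium = ln(0.0544/0.0496)/(2πk) = 0.09237/(2π·211) = 6.968×10^-5 m·K/W
  R'_cork board = ln(0.121/0.0544)/(2πk) = 0.7994/(2π·0.0437) = 2.912 m·K/W
ΣR = 6.968×10^-5 + 2.912 = 2.912 m·K/W
Q' = ΔT/ΣR = (113 K − 297.8 K)/2.912 = -63.5 W/m
(Negative Q' ⇒ heat flows inward; heat gain = 63.5 W/m.)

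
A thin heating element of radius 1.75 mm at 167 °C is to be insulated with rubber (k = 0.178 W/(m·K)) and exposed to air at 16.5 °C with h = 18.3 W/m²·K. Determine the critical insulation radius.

r_cr = 0.973 cm

For a cylinder, r_cr = k_ins/h = 0.178/18.3 = 0.00973 m = 0.973 cm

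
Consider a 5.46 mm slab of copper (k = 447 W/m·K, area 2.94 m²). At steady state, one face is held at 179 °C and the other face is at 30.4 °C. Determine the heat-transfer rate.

Q = kA·ΔT/L = 447 × 2.94 × |179 °C − 30.4 °C| / 0.00546 = 3.58×10^7 W

Q = 3.58×10^7 W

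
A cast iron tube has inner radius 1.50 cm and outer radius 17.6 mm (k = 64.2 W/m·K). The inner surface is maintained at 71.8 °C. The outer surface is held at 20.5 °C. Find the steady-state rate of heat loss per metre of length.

Q' = 2πk·ΔT/ln(r₂/r₁) = 2π × 64.2 × 51.3 / ln(0.0176/0.0150) = 1.29×10^5 W/m

Q' = 1.29×10^5 W/m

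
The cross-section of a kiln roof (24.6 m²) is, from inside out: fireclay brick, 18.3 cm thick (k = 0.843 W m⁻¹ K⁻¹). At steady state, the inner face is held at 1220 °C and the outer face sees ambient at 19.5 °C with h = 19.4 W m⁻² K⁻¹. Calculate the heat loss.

Resistance network (inner→outer):
  R_fireclay brick = L/(kA) = 0.183/(0.843·24.6) = 0.008824 K/W
  R_conv,out = 1/(hA) = 1/(19.4·24.6) = 0.002095 K/W
ΣR = 0.008824 + 0.002095 = 0.01092 K/W
Q = ΔT/ΣR = (1220 °C − 19.5 °C)/0.01092 = 1.10×10^5 W

Q = 110 kW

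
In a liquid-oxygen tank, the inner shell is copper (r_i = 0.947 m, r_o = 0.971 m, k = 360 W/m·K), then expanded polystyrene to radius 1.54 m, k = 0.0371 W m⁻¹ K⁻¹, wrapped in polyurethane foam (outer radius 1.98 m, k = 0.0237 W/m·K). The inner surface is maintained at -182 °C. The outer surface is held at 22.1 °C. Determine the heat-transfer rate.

Series thermal resistances, inner to outer:
  R_copper = (1/0.947 − 1/0.971)/(4πk) = 0.02610/(4π·360) = 5.769×10^-6 K/W
  R_expanded polystyrene = (1/0.971 − 1/1.54)/(4πk) = 0.3805/(4π·0.0371) = 0.8162 K/W
  R_polyurethane foam = (1/1.54 − 1/1.98)/(4πk) = 0.1443/(4π·0.0237) = 0.4845 K/W
ΣR = 5.769×10^-6 + 0.8162 + 0.4845 = 1.301 K/W
Q = ΔT/ΣR = (-182 °C − 22.1 °C)/1.301 = -157 W
(Negative Q ⇒ heat flows inward; heat gain = 157 W.)

Q = 157 W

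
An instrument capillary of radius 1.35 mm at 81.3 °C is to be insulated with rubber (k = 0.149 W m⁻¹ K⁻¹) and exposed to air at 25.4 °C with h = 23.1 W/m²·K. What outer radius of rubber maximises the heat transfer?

r_cr = 0.645 cm

For a cylinder, r_cr = k_ins/h = 0.149/23.1 = 0.00645 m = 0.645 cm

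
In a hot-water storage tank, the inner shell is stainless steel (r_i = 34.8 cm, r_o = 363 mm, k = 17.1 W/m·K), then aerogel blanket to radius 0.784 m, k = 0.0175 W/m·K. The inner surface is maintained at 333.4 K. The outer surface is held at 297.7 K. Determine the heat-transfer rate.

Treat each layer as a resistance in series:
  R_stainless steel = (1/0.348 − 1/0.363)/(4πk) = 0.1187/(4π·17.1) = 5.526×10^-4 K/W
  R_aerogel blanket = (1/0.363 − 1/0.784)/(4πk) = 1.479/(4π·0.0175) = 6.727 K/W
ΣR = 5.526×10^-4 + 6.727 = 6.728 K/W
Q = ΔT/ΣR = (333.4 K − 297.7 K)/6.728 = 5.31 W

Q = 5.31 W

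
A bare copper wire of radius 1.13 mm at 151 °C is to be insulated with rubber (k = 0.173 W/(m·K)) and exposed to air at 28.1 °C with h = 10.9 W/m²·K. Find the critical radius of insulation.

r_cr = 1.59 cm

For a cylinder, r_cr = k_ins/h = 0.173/10.9 = 0.0159 m = 1.59 cm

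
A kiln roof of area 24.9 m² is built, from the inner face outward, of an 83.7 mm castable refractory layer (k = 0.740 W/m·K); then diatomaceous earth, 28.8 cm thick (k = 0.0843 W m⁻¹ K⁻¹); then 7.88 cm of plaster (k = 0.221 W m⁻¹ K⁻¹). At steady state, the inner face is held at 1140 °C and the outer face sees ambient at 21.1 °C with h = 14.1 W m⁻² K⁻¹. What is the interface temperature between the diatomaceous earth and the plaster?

Series thermal resistances, inner to outer:
  R_castable refractory = L/(kA) = 0.0837/(0.740·24.9) = 0.004542 K/W
  R_diatomaceous earth = L/(kA) = 0.288/(0.0843·24.9) = 0.1372 K/W
  R_plaster = L/(kA) = 0.0788/(0.221·24.9) = 0.01432 K/W
  R_conv,out = 1/(hA) = 1/(14.1·24.9) = 0.002848 K/W
ΣR = 0.004542 + 0.1372 + 0.01432 + 0.002848 = 0.1589 K/W
Q = ΔT/ΣR = (1140 °C − 21.1 °C)/0.1589 = 7042 W
From the inner boundary to the diatomaceous earth/plaster interface, ΣR_partial = 0.1417 K/W.
T_interface = T_in − Q·ΣR_partial = 1140 °C − (7042)(0.1417) = 142 °C

T = 142 °C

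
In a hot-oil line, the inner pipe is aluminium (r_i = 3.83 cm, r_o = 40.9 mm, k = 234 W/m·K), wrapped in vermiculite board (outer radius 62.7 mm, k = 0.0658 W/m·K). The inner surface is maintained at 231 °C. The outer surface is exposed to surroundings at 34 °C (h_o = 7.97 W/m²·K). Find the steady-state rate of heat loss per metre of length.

Treat each layer as a resistance in series:
  R'_aluminium = ln(0.0409/0.0383)/(2πk) = 0.06568/(2π·234) = 4.467×10^-5 m·K/W
  R'_vermiculite board = ln(0.0627/0.0409)/(2πk) = 0.4272/(2π·0.0658) = 1.033 m·K/W
  R'_conv,out = 1/(2πr h) = 1/(2π·0.0627·7.97) = 0.3185 m·K/W
ΣR = 4.467×10^-5 + 1.033 + 0.3185 = 1.352 m·K/W
Q' = ΔT/ΣR = (231 °C − 34 °C)/1.352 = 146 W/m

Q' = 146 W/m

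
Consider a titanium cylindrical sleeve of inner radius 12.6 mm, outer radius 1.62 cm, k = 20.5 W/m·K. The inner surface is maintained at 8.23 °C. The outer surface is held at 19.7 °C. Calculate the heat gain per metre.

Q' = 5880 W/m

Q' = 2πk·ΔT/ln(r₂/r₁) = 2π × 20.5 × 11.47 / ln(0.0162/0.0126) = 5880 W/m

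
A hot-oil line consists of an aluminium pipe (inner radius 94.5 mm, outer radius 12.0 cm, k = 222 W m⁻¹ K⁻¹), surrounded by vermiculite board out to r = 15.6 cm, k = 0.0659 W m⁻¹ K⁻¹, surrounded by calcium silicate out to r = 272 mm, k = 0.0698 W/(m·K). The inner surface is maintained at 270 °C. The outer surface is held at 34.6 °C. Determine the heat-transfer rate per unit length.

Q' = 124 W/m

Series thermal resistances, inner to outer:
  R'_aluminium = ln(0.120/0.0945)/(2πk) = 0.2389/(2π·222) = 1.713×10^-4 m·K/W
  R'_vermiculite board = ln(0.156/0.120)/(2πk) = 0.2624/(2π·0.0659) = 0.6336 m·K/W
  R'_calcium silicate = ln(0.272/0.156)/(2πk) = 0.5559/(2π·0.0698) = 1.268 m·K/W
ΣR = 1.713×10^-4 + 0.6336 + 1.268 = 1.902 m·K/W
Q' = ΔT/ΣR = (270 °C − 34.6 °C)/1.902 = 124 W/m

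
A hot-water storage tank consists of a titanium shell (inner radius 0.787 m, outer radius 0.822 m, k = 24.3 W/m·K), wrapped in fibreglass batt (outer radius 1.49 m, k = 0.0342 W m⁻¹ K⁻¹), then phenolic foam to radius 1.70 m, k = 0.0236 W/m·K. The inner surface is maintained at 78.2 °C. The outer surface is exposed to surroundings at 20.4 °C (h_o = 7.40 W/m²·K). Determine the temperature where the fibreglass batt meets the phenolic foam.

Treat each layer as a resistance in series:
  R_titanium = (1/0.787 − 1/0.822)/(4πk) = 0.05410/(4π·24.3) = 1.772×10^-4 K/W
  R_fibreglass batt = (1/0.822 − 1/1.49)/(4πk) = 0.5454/(4π·0.0342) = 1.269 K/W
  R_phenolic foam = (1/1.49 − 1/1.70)/(4πk) = 0.08291/(4π·0.0236) = 0.2796 K/W
  R_conv,out = 1/(4πr²h) = 1/(4π·1.70²·7.40) = 0.003721 K/W
ΣR = 1.772×10^-4 + 1.269 + 0.2796 + 0.003721 = 1.552 K/W
Q = ΔT/ΣR = (78.2 °C − 20.4 °C)/1.552 = 37.24 W
From the inner boundary to the fibreglass batt/phenolic foam interface, ΣR_partial = 1.269 K/W.
T_interface = T_in − Q·ΣR_partial = 78.2 °C − (37.24)(1.269) = 30.9 °C

T = 30.9 °C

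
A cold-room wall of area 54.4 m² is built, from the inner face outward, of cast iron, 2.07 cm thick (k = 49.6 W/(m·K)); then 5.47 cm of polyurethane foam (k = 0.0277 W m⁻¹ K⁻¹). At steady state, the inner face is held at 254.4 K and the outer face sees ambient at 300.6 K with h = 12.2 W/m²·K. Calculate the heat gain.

Q = 1220 W

Series thermal resistances, inner to outer:
  R_cast iron = L/(kA) = 0.0207/(49.6·54.4) = 7.672×10^-6 K/W
  R_polyurethane foam = L/(kA) = 0.0547/(0.0277·54.4) = 0.03630 K/W
  R_conv,out = 1/(hA) = 1/(12.2·54.4) = 0.001507 K/W
ΣR = 7.672×10^-6 + 0.03630 + 0.001507 = 0.03781 K/W
Q = ΔT/ΣR = (254.4 K − 300.6 K)/0.03781 = -1220 W
(Negative Q ⇒ heat flows inward; heat gain = 1220 W.)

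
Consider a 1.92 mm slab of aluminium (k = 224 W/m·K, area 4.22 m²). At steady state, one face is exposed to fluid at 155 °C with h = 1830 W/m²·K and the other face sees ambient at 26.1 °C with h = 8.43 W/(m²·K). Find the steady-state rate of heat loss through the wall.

Q = 4560 W

Series thermal resistances, inner to outer:
  R_conv,in = 1/(hA) = 1/(1830·4.22) = 1.295×10^-4 K/W
  R_aluminium = L/(kA) = 0.00192/(224·4.22) = 2.031×10^-6 K/W
  R_conv,out = 1/(hA) = 1/(8.43·4.22) = 0.02811 K/W
ΣR = 1.295×10^-4 + 2.031×10^-6 + 0.02811 = 0.02824 K/W
Q = ΔT/ΣR = (155 °C − 26.1 °C)/0.02824 = 4560 W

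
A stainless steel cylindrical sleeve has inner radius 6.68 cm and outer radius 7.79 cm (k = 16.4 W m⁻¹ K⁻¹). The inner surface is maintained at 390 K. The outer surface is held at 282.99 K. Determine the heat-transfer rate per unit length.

Q' = 71.7 kW/m

Q' = 2πk·ΔT/ln(r₂/r₁) = 2π × 16.4 × 107.01 / ln(0.0779/0.0668) = 71700 W/m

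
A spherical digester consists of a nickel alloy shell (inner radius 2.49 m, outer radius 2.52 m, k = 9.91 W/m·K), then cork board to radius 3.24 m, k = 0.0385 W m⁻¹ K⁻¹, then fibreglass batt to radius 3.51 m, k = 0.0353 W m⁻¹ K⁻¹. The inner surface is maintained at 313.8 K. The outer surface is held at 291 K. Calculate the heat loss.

Q = 96.7 W

Treat each layer as a resistance in series:
  R_nickel alloy = (1/2.49 − 1/2.52)/(4πk) = 0.004781/(4π·9.91) = 3.839×10^-5 K/W
  R_cork board = (1/2.52 − 1/3.24)/(4πk) = 0.08818/(4π·0.0385) = 0.1823 K/W
  R_fibreglass batt = (1/3.24 − 1/3.51)/(4πk) = 0.02374/(4π·0.0353) = 0.05352 K/W
ΣR = 3.839×10^-5 + 0.1823 + 0.05352 = 0.2359 K/W
Q = ΔT/ΣR = (313.8 K − 291 K)/0.2359 = 96.7 W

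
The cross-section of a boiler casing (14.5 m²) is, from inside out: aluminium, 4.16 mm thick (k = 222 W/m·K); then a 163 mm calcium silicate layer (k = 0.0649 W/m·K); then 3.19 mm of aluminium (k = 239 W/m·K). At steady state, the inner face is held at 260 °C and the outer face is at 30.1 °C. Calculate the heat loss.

Q = 1330 W

Treat each layer as a resistance in series:
  R_aluminium = L/(kA) = 0.00416/(222·14.5) = 1.292×10^-6 K/W
  R_calcium silicate = L/(kA) = 0.163/(0.0649·14.5) = 0.1732 K/W
  R_aluminium = L/(kA) = 0.00319/(239·14.5) = 9.205×10^-7 K/W
ΣR = 1.292×10^-6 + 0.1732 + 9.205×10^-7 = 0.1732 K/W
Q = ΔT/ΣR = (260 °C − 30.1 °C)/0.1732 = 1330 W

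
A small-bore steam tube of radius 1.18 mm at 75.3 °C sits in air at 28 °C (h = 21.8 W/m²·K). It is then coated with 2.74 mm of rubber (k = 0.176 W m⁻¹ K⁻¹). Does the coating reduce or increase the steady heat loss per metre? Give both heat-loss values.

Critical radius for a cylinder: r_cr = k/h = 0.00807 m = 0.807 cm.
Outer radius after coating: r₂ = 0.00118 + 0.00274 = 0.00392 m.
Since r₁ < r_cr and r₂ ≤ r_cr, the coating moves toward the maximum at r_cr — heat loss rises.
Bare: R = 1/(2πr₁h) = 6.187 m·K/W; Q = 47.3/6.187 = 7.65 W/m.
Coated: R = R_cond + R_conv = 2.948 m·K/W; Q = 47.3/2.948 = 16.0 W/m.

increases: 7.65 → 16.0 W/m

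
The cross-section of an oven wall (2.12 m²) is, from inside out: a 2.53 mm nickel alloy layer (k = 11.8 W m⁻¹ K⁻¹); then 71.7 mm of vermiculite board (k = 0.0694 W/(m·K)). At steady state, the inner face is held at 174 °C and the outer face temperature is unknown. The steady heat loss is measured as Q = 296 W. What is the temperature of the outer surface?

Series resistances:
  R_nickel alloy = L/(kA) = 0.00253/(11.8·2.12) = 1.011×10^-4 K/W
  R_vermiculite board = L/(kA) = 0.0717/(0.0694·2.12) = 0.4873 K/W
ΣR = 0.4874 K/W
ΔT = Q·ΣR = 296 × 0.4874 = 144.3 K
Heat flows outward, so T_out = T_in − ΔT = 174 − 144.3 = 29.7 °C

T_out = 29.7 °C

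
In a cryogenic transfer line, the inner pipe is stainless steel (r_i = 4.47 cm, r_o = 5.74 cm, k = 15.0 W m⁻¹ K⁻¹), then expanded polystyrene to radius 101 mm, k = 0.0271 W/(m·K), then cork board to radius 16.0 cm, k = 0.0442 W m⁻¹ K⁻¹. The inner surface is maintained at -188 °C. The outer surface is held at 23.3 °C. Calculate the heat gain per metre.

Q' = 42.4 W/m

Treat each layer as a resistance in series:
  R'_stainless steel = ln(0.0574/0.0447)/(2πk) = 0.2501/(2π·15.0) = 0.002653 m·K/W
  R'_expanded polystyrene = ln(0.101/0.0574)/(2πk) = 0.5651/(2π·0.0271) = 3.319 m·K/W
  R'_cork board = ln(0.160/0.101)/(2πk) = 0.4601/(2π·0.0442) = 1.657 m·K/W
ΣR = 0.002653 + 3.319 + 1.657 = 4.979 m·K/W
Q' = ΔT/ΣR = (-188 °C − 23.3 °C)/4.979 = -42.4 W/m
(Negative Q' ⇒ heat flows inward; heat gain = 42.4 W/m.)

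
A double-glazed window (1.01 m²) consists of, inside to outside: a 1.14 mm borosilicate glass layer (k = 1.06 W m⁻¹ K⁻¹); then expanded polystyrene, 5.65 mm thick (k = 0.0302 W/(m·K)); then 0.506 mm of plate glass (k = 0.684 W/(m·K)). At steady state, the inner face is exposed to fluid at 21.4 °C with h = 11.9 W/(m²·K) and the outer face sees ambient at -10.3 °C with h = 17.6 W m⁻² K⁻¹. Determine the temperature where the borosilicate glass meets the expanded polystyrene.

T = 13.2 °C

Treat each layer as a resistance in series:
  R_conv,in = 1/(hA) = 1/(11.9·1.01) = 0.08320 K/W
  R_borosilicate glass = L/(kA) = 0.00114/(1.06·1.01) = 0.001065 K/W
  R_expanded polystyrene = L/(kA) = 0.00565/(0.0302·1.01) = 0.1852 K/W
  R_plate glass = L/(kA) = 5.06×10^-4/(0.684·1.01) = 7.324×10^-4 K/W
  R_conv,out = 1/(hA) = 1/(17.6·1.01) = 0.05626 K/W
ΣR = 0.08320 + 0.001065 + 0.1852 + 7.324×10^-4 + 0.05626 = 0.3265 K/W
Q = ΔT/ΣR = (21.4 °C − -10.3 °C)/0.3265 = 97.09 W
From the inner boundary to the borosilicate glass/expanded polystyrene interface, ΣR_partial = 0.08426 K/W.
T_interface = T_in − Q·ΣR_partial = 21.4 °C − (97.09)(0.08426) = 13.2 °C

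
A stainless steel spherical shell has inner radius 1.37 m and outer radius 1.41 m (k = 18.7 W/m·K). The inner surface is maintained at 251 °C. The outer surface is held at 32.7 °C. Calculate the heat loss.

Q = 4πk·ΔT/(1/r₁ − 1/r₂) = 4π × 18.7 × 218.3 / (1/1.37 − 1/1.41) = 2.48×10^6 W

Q = 2480 kW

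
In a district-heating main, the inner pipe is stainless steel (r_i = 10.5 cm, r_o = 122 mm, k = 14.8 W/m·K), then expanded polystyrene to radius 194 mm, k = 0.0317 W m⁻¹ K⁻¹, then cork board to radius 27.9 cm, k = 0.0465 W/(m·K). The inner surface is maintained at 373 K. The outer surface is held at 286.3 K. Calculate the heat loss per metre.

Resistance network (inner→outer):
  R'_stainless steel = ln(0.122/0.105)/(2πk) = 0.1501/(2π·14.8) = 0.001614 m·K/W
  R'_expanded polystyrene = ln(0.194/0.122)/(2πk) = 0.4638/(2π·0.0317) = 2.329 m·K/W
  R'_cork board = ln(0.279/0.194)/(2πk) = 0.3634/(2π·0.0465) = 1.244 m·K/W
ΣR = 0.001614 + 2.329 + 1.244 = 3.575 m·K/W
Q' = ΔT/ΣR = (373 K − 286.3 K)/3.575 = 24.3 W/m

Q' = 24.3 W/m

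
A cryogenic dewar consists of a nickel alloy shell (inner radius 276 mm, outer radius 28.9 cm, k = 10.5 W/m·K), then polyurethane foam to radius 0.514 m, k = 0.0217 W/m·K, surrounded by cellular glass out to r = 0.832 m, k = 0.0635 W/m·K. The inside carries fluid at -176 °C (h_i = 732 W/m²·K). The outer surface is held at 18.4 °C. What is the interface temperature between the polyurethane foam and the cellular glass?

T = -9.5 °C

Resistance network (inner→outer):
  R_conv,in = 1/(4πr²h) = 1/(4π·0.276²·732) = 0.001427 K/W
  R_nickel alloy = (1/0.276 − 1/0.289)/(4πk) = 0.1630/(4π·10.5) = 0.001235 K/W
  R_polyurethane foam = (1/0.289 − 1/0.514)/(4πk) = 1.515/(4π·0.0217) = 5.555 K/W
  R_cellular glass = (1/0.514 − 1/0.832)/(4πk) = 0.7436/(4π·0.0635) = 0.9319 K/W
ΣR = 0.001427 + 0.001235 + 5.555 + 0.9319 = 6.490 K/W
Q = ΔT/ΣR = (-176 °C − 18.4 °C)/6.490 = -29.95 W
From the inner boundary to the polyurethane foam/cellular glass interface, ΣR_partial = 5.558 K/W.
T_interface = T_in − Q·ΣR_partial = -176 °C − (-29.95)(5.558) = -9.5 °C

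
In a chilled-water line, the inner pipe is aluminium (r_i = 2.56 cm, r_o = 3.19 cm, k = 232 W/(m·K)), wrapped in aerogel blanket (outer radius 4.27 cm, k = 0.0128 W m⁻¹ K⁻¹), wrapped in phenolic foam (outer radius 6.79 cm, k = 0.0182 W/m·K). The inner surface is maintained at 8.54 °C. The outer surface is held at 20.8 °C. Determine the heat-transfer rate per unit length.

Resistance network (inner→outer):
  R'_aluminium = ln(0.0319/0.0256)/(2πk) = 0.2200/(2π·232) = 1.509×10^-4 m·K/W
  R'_aerogel blanket = ln(0.0427/0.0319)/(2πk) = 0.2916/(2π·0.0128) = 3.626 m·K/W
  R'_phenolic foam = ln(0.0679/0.0427)/(2πk) = 0.4638/(2π·0.0182) = 4.056 m·K/W
ΣR = 1.509×10^-4 + 3.626 + 4.056 = 7.682 m·K/W
Q' = ΔT/ΣR = (8.54 °C − 20.8 °C)/7.682 = -1.60 W/m
(Negative Q' ⇒ heat flows inward; heat gain = 1.60 W/m.)

Q' = 1.60 W/m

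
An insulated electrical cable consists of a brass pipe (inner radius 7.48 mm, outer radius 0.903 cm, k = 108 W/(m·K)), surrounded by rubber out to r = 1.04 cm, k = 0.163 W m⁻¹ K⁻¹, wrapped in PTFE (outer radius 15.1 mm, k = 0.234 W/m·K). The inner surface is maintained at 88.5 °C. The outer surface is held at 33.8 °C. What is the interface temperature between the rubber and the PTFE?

Treat each layer as a resistance in series:
  R'_brass = ln(0.00903/0.00748)/(2πk) = 0.1883/(2π·108) = 2.775×10^-4 m·K/W
  R'_rubber = ln(0.0104/0.00903)/(2πk) = 0.1413/(2π·0.163) = 0.1379 m·K/W
  R'_PTFE = ln(0.0151/0.0104)/(2πk) = 0.3729/(2π·0.234) = 0.2536 m·K/W
ΣR = 2.775×10^-4 + 0.1379 + 0.2536 = 0.3918 m·K/W
Q' = ΔT/ΣR = (88.5 °C − 33.8 °C)/0.3918 = 139.6 W/m
From the inner boundary to the rubber/PTFE interface, ΣR_partial = 0.1382 m·K/W.
T_interface = T_in − Q'·ΣR_partial = 88.5 °C − (139.6)(0.1382) = 69.2 °C

T = 69.2 °C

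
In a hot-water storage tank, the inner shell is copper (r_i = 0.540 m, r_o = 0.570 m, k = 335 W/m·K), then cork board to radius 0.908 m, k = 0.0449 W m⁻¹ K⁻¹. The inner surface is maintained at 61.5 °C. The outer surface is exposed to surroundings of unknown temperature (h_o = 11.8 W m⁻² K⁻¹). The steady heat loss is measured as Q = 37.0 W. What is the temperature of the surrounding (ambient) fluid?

T_out = 18.4 °C

Series resistances:
  R_copper = (1/0.540 − 1/0.570)/(4πk) = 0.09747/(4π·335) = 2.315×10^-5 K/W
  R_cork board = (1/0.570 − 1/0.908)/(4πk) = 0.6531/(4π·0.0449) = 1.157 K/W
  R_conv,out = 1/(4πr²h) = 1/(4π·0.908²·11.8) = 0.008180 K/W
ΣR = 1.166 K/W
ΔT = Q·ΣR = 37.0 × 1.166 = 43.14 K
Heat flows outward, so T_out = T_in − ΔT = 61.5 − 43.14 = 18.4 °C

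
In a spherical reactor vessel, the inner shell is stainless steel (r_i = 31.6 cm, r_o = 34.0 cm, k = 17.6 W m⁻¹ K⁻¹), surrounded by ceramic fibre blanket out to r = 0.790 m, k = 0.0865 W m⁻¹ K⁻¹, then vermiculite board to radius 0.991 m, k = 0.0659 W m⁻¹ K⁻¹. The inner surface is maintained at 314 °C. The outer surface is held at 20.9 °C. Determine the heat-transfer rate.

Resistance network (inner→outer):
  R_stainless steel = (1/0.316 − 1/0.340)/(4πk) = 0.2234/(4π·17.6) = 0.001010 K/W
  R_ceramic fibre blanket = (1/0.340 − 1/0.790)/(4πk) = 1.675/(4π·0.0865) = 1.541 K/W
  R_vermiculite board = (1/0.790 − 1/0.991)/(4πk) = 0.2567/(4π·0.0659) = 0.3100 K/W
ΣR = 0.001010 + 1.541 + 0.3100 = 1.852 K/W
Q = ΔT/ΣR = (314 °C − 20.9 °C)/1.852 = 158 W

Q = 158 W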